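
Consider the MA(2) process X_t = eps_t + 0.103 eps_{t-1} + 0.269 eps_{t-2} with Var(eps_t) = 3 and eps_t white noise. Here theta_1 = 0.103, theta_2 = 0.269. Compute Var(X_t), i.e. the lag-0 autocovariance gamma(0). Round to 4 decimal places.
\gamma(0) = 3.2489

For an MA(q) process X_t = eps_t + sum_i theta_i eps_{t-i} with
Var(eps_t) = sigma^2, the variance is
  gamma(0) = sigma^2 * (1 + sum_i theta_i^2).
  sum_i theta_i^2 = (0.103)^2 + (0.269)^2 = 0.010609 + 0.072361 = 0.08297.
  gamma(0) = 3 * (1 + 0.08297) = 3 * 1.08297 = 3.24891, which rounds to 3.2489.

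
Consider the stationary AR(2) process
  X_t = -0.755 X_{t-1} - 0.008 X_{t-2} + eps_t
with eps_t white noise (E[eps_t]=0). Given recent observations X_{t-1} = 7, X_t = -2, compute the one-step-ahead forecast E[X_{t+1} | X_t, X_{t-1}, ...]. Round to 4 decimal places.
E[X_{t+1} \mid \mathcal F_t] = 1.4540

For an AR(p) model X_t = c + sum_i phi_i X_{t-i} + eps_t, the
one-step-ahead conditional mean is
  E[X_{t+1} | X_t, ...] = c + sum_i phi_i X_{t+1-i}.
Substitute known values:
  E[X_{t+1} | ...] = (-0.755) * (-2) + (-0.008) * (7)
                   = 1.4540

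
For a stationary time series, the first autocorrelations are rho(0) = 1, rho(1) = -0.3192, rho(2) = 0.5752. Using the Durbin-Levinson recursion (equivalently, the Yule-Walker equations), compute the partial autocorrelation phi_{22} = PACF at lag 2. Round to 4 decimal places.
\phi_{22} = 0.5270

The PACF at lag k is phi_{kk}, the last component of the solution
to the Yule-Walker system G_k phi = r_k where
  (G_k)_{ij} = rho(|i - j|), (r_k)_i = rho(i), i,j = 1..k.
Equivalently, Durbin-Levinson gives phi_{kk} iteratively:
  phi_{11} = rho(1)
  phi_{kk} = [rho(k) - sum_{j=1..k-1} phi_{k-1,j} rho(k-j)]
            / [1 - sum_{j=1..k-1} phi_{k-1,j} rho(j)],
  phi_{k,j} = phi_{k-1,j} - phi_{kk} phi_{k-1,k-j},  j = 1..k-1.
Step k = 1:
  phi_11 = rho(1) = -0.3192.
Step k = 2:
  phi_22 = [rho(2) - phi_11 rho(1)] / [1 - phi_11 rho(1)] = [0.5752 - (-0.3192)(-0.3192)] / [1 - (-0.3192)(-0.3192)]
         = 0.47331136 / 0.89811136 = 0.527.
Therefore phi_{22} = 0.5270.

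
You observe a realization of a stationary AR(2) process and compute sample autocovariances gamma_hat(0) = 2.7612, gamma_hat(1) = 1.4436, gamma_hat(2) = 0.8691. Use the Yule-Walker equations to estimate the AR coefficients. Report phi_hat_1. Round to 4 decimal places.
\hat\phi_{1} = 0.4930

The Yule-Walker equations for an AR(p) process read, in matrix form,
  Gamma_p phi = r_p,   with   (Gamma_p)_{ij} = gamma(|i - j|),
                       (r_p)_i = gamma(i),   i,j = 1..p.
Substitute the sample gammas (Toeplitz matrix and right-hand side of size 2):
  Gamma_p = [[2.7612, 1.4436], [1.4436, 2.7612]]
  r_p     = [1.4436, 0.8691]
Written out:
  2.7612 phi_1 + 1.4436 phi_2 = 1.4436
  1.4436 phi_1 + 2.7612 phi_2 = 0.8691
Solve by Cramer's rule:
  det = gamma(0)^2 - gamma(1)^2 = (2.7612)^2 - (1.4436)^2 = 7.62422544 - 2.08398096 = 5.54024448
  phi_hat_1 = [gamma(1) gamma(0) - gamma(1) gamma(2)] / det = [(1.4436)(2.7612) - (1.4436)(0.8691)] / 5.54024448 = 2.73143556 / 5.54024448 = 0.493
  phi_hat_2 = [gamma(0) gamma(2) - gamma(1)^2] / det = [(2.7612)(0.8691) - (1.4436)^2] / 5.54024448 = 0.31577796 / 5.54024448 = 0.057
So phi_hat = [0.4930, 0.0570].
Therefore phi_hat_1 = 0.4930.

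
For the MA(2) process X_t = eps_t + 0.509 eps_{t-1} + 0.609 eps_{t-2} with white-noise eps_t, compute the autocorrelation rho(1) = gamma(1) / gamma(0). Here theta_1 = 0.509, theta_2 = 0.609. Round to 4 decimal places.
\rho(1) = 0.5025

For an MA(q) process with theta_0 = 1, the autocovariance is
  gamma(k) = sigma^2 * sum_{i=0..q-k} theta_i * theta_{i+k},
and rho(k) = gamma(k) / gamma(0). Sigma^2 cancels.
  numerator   = (1)*(0.509) + (0.509)*(0.609) = 0.818981.
  denominator = (1)^2 + (0.509)^2 + (0.609)^2 = 1.629962.
  rho(1) = 0.818981 / 1.629962 = 0.5025.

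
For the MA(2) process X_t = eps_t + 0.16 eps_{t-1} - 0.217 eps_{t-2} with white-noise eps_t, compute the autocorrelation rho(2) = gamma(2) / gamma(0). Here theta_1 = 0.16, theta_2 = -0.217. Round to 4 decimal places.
\rho(2) = -0.2023

For an MA(q) process with theta_0 = 1, the autocovariance is
  gamma(k) = sigma^2 * sum_{i=0..q-k} theta_i * theta_{i+k},
and rho(k) = gamma(k) / gamma(0). Sigma^2 cancels.
  numerator   = (1)*(-0.217) = -0.217.
  denominator = (1)^2 + (0.16)^2 + (-0.217)^2 = 1.072689.
  rho(2) = -0.217 / 1.072689 = -0.2023.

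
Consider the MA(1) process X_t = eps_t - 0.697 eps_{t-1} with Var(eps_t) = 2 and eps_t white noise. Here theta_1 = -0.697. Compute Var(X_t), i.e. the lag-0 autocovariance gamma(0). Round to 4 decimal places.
\gamma(0) = 2.9716

For an MA(q) process X_t = eps_t + sum_i theta_i eps_{t-i} with
Var(eps_t) = sigma^2, the variance is
  gamma(0) = sigma^2 * (1 + sum_i theta_i^2).
  sum_i theta_i^2 = (-0.697)^2 = 0.485809.
  gamma(0) = 2 * (1 + 0.485809) = 2 * 1.485809 = 2.971618, which rounds to 2.9716.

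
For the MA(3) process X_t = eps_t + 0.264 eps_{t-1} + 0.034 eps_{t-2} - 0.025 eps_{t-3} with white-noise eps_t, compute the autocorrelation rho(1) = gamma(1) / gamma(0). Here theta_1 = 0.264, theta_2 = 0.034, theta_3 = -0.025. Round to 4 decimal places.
\rho(1) = 0.2540

For an MA(q) process with theta_0 = 1, the autocovariance is
  gamma(k) = sigma^2 * sum_{i=0..q-k} theta_i * theta_{i+k},
and rho(k) = gamma(k) / gamma(0). Sigma^2 cancels.
  numerator   = (1)*(0.264) + (0.264)*(0.034) + (0.034)*(-0.025) = 0.272126.
  denominator = (1)^2 + (0.264)^2 + (0.034)^2 + (-0.025)^2 = 1.071477.
  rho(1) = 0.272126 / 1.071477 = 0.2540.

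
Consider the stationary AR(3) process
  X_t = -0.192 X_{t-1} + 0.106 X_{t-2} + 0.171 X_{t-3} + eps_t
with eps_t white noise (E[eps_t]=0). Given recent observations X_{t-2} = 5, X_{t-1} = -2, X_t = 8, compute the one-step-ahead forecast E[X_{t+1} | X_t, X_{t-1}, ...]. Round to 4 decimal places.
E[X_{t+1} \mid \mathcal F_t] = -0.8930

For an AR(p) model X_t = c + sum_i phi_i X_{t-i} + eps_t, the
one-step-ahead conditional mean is
  E[X_{t+1} | X_t, ...] = c + sum_i phi_i X_{t+1-i}.
Substitute known values:
  E[X_{t+1} | ...] = (-0.192) * (8) + (0.106) * (-2) + (0.171) * (5)
                   = -0.8930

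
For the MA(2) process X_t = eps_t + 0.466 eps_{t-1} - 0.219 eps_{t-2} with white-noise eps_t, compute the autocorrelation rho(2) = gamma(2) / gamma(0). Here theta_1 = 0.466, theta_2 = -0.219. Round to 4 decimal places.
\rho(2) = -0.1731

For an MA(q) process with theta_0 = 1, the autocovariance is
  gamma(k) = sigma^2 * sum_{i=0..q-k} theta_i * theta_{i+k},
and rho(k) = gamma(k) / gamma(0). Sigma^2 cancels.
  numerator   = (1)*(-0.219) = -0.219.
  denominator = (1)^2 + (0.466)^2 + (-0.219)^2 = 1.265117.
  rho(2) = -0.219 / 1.265117 = -0.1731.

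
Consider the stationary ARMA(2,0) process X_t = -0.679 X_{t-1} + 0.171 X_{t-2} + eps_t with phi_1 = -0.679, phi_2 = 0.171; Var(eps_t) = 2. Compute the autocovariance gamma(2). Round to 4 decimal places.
\gamma(2) = 4.5515

Multiply the model equation by X_{t-k} and take expectations. With theta_0 = psi_0 = 1 and psi_j the MA(infinity) weights, this gives
  gamma(k) - sum_i phi_i gamma(k-i) = c_k,
  c_k = sigma^2 * sum_{j=k..q} theta_j psi_{j-k}   (c_k = 0 for k > q),
using gamma(-m) = gamma(m).
Pure AR (q = 0): c_0 = sigma^2 = 2, c_k = 0 for k >= 1.
Equations for k = 0, 1, 2 (AR order 2, c_2 = 0):
  (E0) gamma(0) = phi_1 gamma(1) + phi_2 gamma(2) + c_0
  (E1) gamma(1) = phi_1 gamma(0) + phi_2 gamma(1) + c_1
  (E2) gamma(2) = phi_1 gamma(1) + phi_2 gamma(0)
From (E1): gamma(1) = A gamma(0) + B with
  A = phi_1 / (1 - phi_2) = -0.679 / 0.829 = -0.819059,   B = c_1 / (1 - phi_2) = 0 / 0.829 = 0.
Insert (E2) into (E0): gamma(0) (1 - phi_2^2) = phi_1 (1 + phi_2) gamma(1) + c_0.
  phi_1 (1 + phi_2) = (-0.679)(1.171) = -0.795109,   1 - phi_2^2 = 0.970759.
Replace gamma(1) by A gamma(0) + B and collect gamma(0):
  gamma(0) [0.970759 - (-0.795109)(-0.819059)] = c_0 = 2
  gamma(0) * 0.319518 = 2
  gamma(0) = 2 / 0.319518 = 6.259434.
  gamma(1) = A gamma(0) = (-0.819059)(6.259434) = -5.126846.
  gamma(2) = phi_1 gamma(1) + phi_2 gamma(0) = (-0.679)(-5.126846) + (0.171)(6.259434) = 4.551492.
Therefore gamma(2) = 4.5515 (to 4 decimal places).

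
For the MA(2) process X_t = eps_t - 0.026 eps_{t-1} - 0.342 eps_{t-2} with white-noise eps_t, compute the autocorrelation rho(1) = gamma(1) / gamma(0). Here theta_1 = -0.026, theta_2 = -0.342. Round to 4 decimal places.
\rho(1) = -0.0153

For an MA(q) process with theta_0 = 1, the autocovariance is
  gamma(k) = sigma^2 * sum_{i=0..q-k} theta_i * theta_{i+k},
and rho(k) = gamma(k) / gamma(0). Sigma^2 cancels.
  numerator   = (1)*(-0.026) + (-0.026)*(-0.342) = -0.017108.
  denominator = (1)^2 + (-0.026)^2 + (-0.342)^2 = 1.11764.
  rho(1) = -0.017108 / 1.11764 = -0.0153.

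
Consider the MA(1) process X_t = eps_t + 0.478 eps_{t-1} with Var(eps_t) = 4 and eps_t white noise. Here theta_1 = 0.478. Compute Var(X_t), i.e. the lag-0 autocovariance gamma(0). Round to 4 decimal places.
\gamma(0) = 4.9139

For an MA(q) process X_t = eps_t + sum_i theta_i eps_{t-i} with
Var(eps_t) = sigma^2, the variance is
  gamma(0) = sigma^2 * (1 + sum_i theta_i^2).
  sum_i theta_i^2 = (0.478)^2 = 0.228484.
  gamma(0) = 4 * (1 + 0.228484) = 4 * 1.228484 = 4.913936, which rounds to 4.9139.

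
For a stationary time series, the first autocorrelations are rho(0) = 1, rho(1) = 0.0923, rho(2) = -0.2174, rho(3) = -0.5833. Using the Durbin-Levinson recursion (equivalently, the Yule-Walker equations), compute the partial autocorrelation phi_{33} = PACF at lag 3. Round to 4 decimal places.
\phi_{33} = -0.5719

The PACF at lag k is phi_{kk}, the last component of the solution
to the Yule-Walker system G_k phi = r_k where
  (G_k)_{ij} = rho(|i - j|), (r_k)_i = rho(i), i,j = 1..k.
Equivalently, Durbin-Levinson gives phi_{kk} iteratively:
  phi_{11} = rho(1)
  phi_{kk} = [rho(k) - sum_{j=1..k-1} phi_{k-1,j} rho(k-j)]
            / [1 - sum_{j=1..k-1} phi_{k-1,j} rho(j)],
  phi_{k,j} = phi_{k-1,j} - phi_{kk} phi_{k-1,k-j},  j = 1..k-1.
Step k = 1:
  phi_11 = rho(1) = 0.0923.
Step k = 2:
  phi_22 = [rho(2) - phi_11 rho(1)] / [1 - phi_11 rho(1)] = [-0.2174 - (0.0923)(0.0923)] / [1 - (0.0923)(0.0923)]
         = -0.22591929 / 0.99148071 = -0.22786.
  Update: phi_21 = phi_11 - phi_22 phi_11 = 0.0923 - (-0.22786)(0.0923) = 0.113332.
Step k = 3:
  phi_33 = [rho(3) - phi_21 rho(2) - phi_22 rho(1)] / [1 - phi_21 rho(1) - phi_22 rho(2)]
    numerator   = -0.5833 - (0.113332)(-0.2174) - (-0.22786)(0.0923) = -0.5376302
    denominator = 1 - (0.113332)(0.0923) - (-0.22786)(-0.2174) = 0.94000263
  phi_33 = -0.5376302 / 0.94000263 = -0.5719.
Therefore phi_{33} = -0.5719.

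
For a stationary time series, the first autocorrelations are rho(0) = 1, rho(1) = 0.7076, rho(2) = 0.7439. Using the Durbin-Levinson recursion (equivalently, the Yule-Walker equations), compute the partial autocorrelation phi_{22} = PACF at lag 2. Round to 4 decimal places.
\phi_{22} = 0.4871

The PACF at lag k is phi_{kk}, the last component of the solution
to the Yule-Walker system G_k phi = r_k where
  (G_k)_{ij} = rho(|i - j|), (r_k)_i = rho(i), i,j = 1..k.
Equivalently, Durbin-Levinson gives phi_{kk} iteratively:
  phi_{11} = rho(1)
  phi_{kk} = [rho(k) - sum_{j=1..k-1} phi_{k-1,j} rho(k-j)]
            / [1 - sum_{j=1..k-1} phi_{k-1,j} rho(j)],
  phi_{k,j} = phi_{k-1,j} - phi_{kk} phi_{k-1,k-j},  j = 1..k-1.
Step k = 1:
  phi_11 = rho(1) = 0.7076.
Step k = 2:
  phi_22 = [rho(2) - phi_11 rho(1)] / [1 - phi_11 rho(1)] = [0.7439 - (0.7076)(0.7076)] / [1 - (0.7076)(0.7076)]
         = 0.24320224 / 0.49930224 = 0.4871.
Therefore phi_{22} = 0.4871.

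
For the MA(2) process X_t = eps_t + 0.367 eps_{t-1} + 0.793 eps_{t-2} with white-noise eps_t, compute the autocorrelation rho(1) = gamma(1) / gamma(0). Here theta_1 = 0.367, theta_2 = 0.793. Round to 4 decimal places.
\rho(1) = 0.3731

For an MA(q) process with theta_0 = 1, the autocovariance is
  gamma(k) = sigma^2 * sum_{i=0..q-k} theta_i * theta_{i+k},
and rho(k) = gamma(k) / gamma(0). Sigma^2 cancels.
  numerator   = (1)*(0.367) + (0.367)*(0.793) = 0.658031.
  denominator = (1)^2 + (0.367)^2 + (0.793)^2 = 1.763538.
  rho(1) = 0.658031 / 1.763538 = 0.3731.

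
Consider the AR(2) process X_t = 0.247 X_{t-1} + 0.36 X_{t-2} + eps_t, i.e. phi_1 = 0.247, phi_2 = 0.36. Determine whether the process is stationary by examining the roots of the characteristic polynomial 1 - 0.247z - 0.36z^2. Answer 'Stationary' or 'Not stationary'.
\text{Stationary}

The AR(p) characteristic polynomial is P(z) = 1 - 0.247z - 0.36z^2.
Stationarity requires all roots to lie outside the unit circle, i.e. |z| > 1 for every root.
Set 1 + (-0.247) z + (-0.36) z^2 = 0, i.e. a z^2 + b z + c = 0 with a = -0.36, b = -0.247, c = 1.
Discriminant D = b^2 - 4ac = (-0.247)^2 - 4*(-0.36)*1 = 0.061009 - (-1.44) = 1.501009.
D >= 0, so the roots are real: z = (-b +/- sqrt(D)) / (2a) = (0.247 +/- 1.225157) / (-0.72).
  z_1 = (0.247 + 1.225157) / (-0.72) = -2.0447,   |z_1| = 2.0447.
  z_2 = (0.247 - 1.225157) / (-0.72) = 1.3586,   |z_2| = 1.3586.
Moduli of all roots: 2.0447, 1.3586.
All moduli strictly greater than 1? Yes.
Verdict: Stationary.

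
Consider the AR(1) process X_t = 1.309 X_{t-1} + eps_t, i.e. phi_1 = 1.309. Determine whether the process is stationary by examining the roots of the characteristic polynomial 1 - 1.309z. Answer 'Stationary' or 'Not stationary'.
\text{Not stationary}

The AR(p) characteristic polynomial is P(z) = 1 - 1.309z.
Stationarity requires all roots to lie outside the unit circle, i.e. |z| > 1 for every root.
This is linear in z: 1 + (-1.309) z = 0  =>  z = -1/(-1.309) = 0.763942,  |z| = 0.763942.
Moduli of all roots: 0.7639.
All moduli strictly greater than 1? No.
Verdict: Not stationary.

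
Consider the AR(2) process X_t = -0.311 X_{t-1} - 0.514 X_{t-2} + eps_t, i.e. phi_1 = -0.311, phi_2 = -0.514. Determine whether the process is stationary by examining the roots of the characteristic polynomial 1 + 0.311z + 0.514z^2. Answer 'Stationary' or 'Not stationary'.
\text{Stationary}

The AR(p) characteristic polynomial is P(z) = 1 + 0.311z + 0.514z^2.
Stationarity requires all roots to lie outside the unit circle, i.e. |z| > 1 for every root.
Set 1 + (0.311) z + (0.514) z^2 = 0, i.e. a z^2 + b z + c = 0 with a = 0.514, b = 0.311, c = 1.
Discriminant D = b^2 - 4ac = (0.311)^2 - 4*(0.514)*1 = 0.096721 - (2.056) = -1.959279.
D < 0, so the roots are the complex-conjugate pair z = (-b +/- i sqrt(-D)) / (2a) = -0.3025 +/- 1.3616i.
For a conjugate pair |z|^2 = z * conj(z) = (product of roots) = c/a = 1/(0.514) = 1.945525, so |z| = sqrt(1.945525) = 1.3948 for both roots.
Moduli of all roots: 1.3948, 1.3948.
All moduli strictly greater than 1? Yes.
Verdict: Stationary.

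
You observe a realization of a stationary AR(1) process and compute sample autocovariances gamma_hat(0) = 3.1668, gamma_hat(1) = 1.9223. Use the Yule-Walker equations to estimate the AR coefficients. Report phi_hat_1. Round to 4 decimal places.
\hat\phi_{1} = 0.6070

The Yule-Walker equations for an AR(p) process read, in matrix form,
  Gamma_p phi = r_p,   with   (Gamma_p)_{ij} = gamma(|i - j|),
                       (r_p)_i = gamma(i),   i,j = 1..p.
Substitute the sample gammas (Toeplitz matrix and right-hand side of size 1):
  Gamma_p = [[3.1668]]
  r_p     = [1.9223]
With p = 1 this is the single equation gamma(0) phi_1 = gamma(1):
  phi_hat_1 = gamma(1) / gamma(0) = 1.9223 / 3.1668 = 0.6070.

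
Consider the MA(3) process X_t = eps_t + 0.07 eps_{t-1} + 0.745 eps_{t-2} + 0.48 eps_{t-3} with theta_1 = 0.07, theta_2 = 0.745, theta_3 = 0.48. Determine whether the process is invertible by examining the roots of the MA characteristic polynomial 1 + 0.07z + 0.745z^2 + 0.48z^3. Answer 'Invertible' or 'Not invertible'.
\text{Invertible}

The MA(q) characteristic polynomial is P(z) = 1 + 0.07z + 0.745z^2 + 0.48z^3.
Invertibility requires all roots to lie outside the unit circle, i.e. |z| > 1 for every root.
Degree 3: look for a simple real root z0 first, then factor out (1 - z/z0) and solve the remaining quadratic.
Testing z0 = -2: P(-2) = 1 + (0.07)(-2) + (0.745)(-2)^2 + (0.48)(-2)^3
  = 1 + (-0.14) + (2.98) + (-3.84) = 0.  So z_0 = -2 is a root, |z_0| = 2.
Divide out the factor (1 + 0.5 z) = (1 - z/z0) (since 1/z0 = -0.5):
  P(z) = (1 + 0.5 z)(1 + (-0.43) z + (0.96) z^2)
  [check: z-coef -0.43 - (-0.5) = 0.07; z^2-coef 0.96 - (-0.5)(-0.43) = 0.745; z^3-coef -(-0.5)(0.96) = 0.48.]
Remaining roots from the quadratic factor 1 + (-0.43) z + (0.96) z^2:
  Set 1 + (-0.43) z + (0.96) z^2 = 0, i.e. a z^2 + b z + c = 0 with a = 0.96, b = -0.43, c = 1.
  Discriminant D = b^2 - 4ac = (-0.43)^2 - 4*(0.96)*1 = 0.1849 - (3.84) = -3.6551.
  D < 0, so the roots are the complex-conjugate pair z = (-b +/- i sqrt(-D)) / (2a) = 0.224 +/- 0.9957i.
  For a conjugate pair |z|^2 = z * conj(z) = (product of roots) = c/a = 1/(0.96) = 1.041667, so |z| = sqrt(1.041667) = 1.0206 for both roots.
Moduli of all roots: 2.0000, 1.0206, 1.0206.
All moduli strictly greater than 1? Yes.
Verdict: Invertible.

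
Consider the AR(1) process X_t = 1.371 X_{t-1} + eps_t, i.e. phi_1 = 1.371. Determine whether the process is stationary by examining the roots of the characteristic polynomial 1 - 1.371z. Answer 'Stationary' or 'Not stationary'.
\text{Not stationary}

The AR(p) characteristic polynomial is P(z) = 1 - 1.371z.
Stationarity requires all roots to lie outside the unit circle, i.e. |z| > 1 for every root.
This is linear in z: 1 + (-1.371) z = 0  =>  z = -1/(-1.371) = 0.729395,  |z| = 0.729395.
Moduli of all roots: 0.7294.
All moduli strictly greater than 1? No.
Verdict: Not stationary.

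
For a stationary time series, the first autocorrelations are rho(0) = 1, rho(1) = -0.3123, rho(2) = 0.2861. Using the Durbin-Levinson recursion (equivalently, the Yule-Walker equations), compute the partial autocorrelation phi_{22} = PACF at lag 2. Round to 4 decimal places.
\phi_{22} = 0.2089

The PACF at lag k is phi_{kk}, the last component of the solution
to the Yule-Walker system G_k phi = r_k where
  (G_k)_{ij} = rho(|i - j|), (r_k)_i = rho(i), i,j = 1..k.
Equivalently, Durbin-Levinson gives phi_{kk} iteratively:
  phi_{11} = rho(1)
  phi_{kk} = [rho(k) - sum_{j=1..k-1} phi_{k-1,j} rho(k-j)]
            / [1 - sum_{j=1..k-1} phi_{k-1,j} rho(j)],
  phi_{k,j} = phi_{k-1,j} - phi_{kk} phi_{k-1,k-j},  j = 1..k-1.
Step k = 1:
  phi_11 = rho(1) = -0.3123.
Step k = 2:
  phi_22 = [rho(2) - phi_11 rho(1)] / [1 - phi_11 rho(1)] = [0.2861 - (-0.3123)(-0.3123)] / [1 - (-0.3123)(-0.3123)]
         = 0.18856871 / 0.90246871 = 0.2089.
Therefore phi_{22} = 0.2089.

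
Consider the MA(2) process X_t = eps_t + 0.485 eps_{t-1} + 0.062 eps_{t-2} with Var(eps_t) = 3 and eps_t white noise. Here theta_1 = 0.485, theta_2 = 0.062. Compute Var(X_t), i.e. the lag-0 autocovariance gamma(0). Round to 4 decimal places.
\gamma(0) = 3.7172

For an MA(q) process X_t = eps_t + sum_i theta_i eps_{t-i} with
Var(eps_t) = sigma^2, the variance is
  gamma(0) = sigma^2 * (1 + sum_i theta_i^2).
  sum_i theta_i^2 = (0.485)^2 + (0.062)^2 = 0.235225 + 0.003844 = 0.239069.
  gamma(0) = 3 * (1 + 0.239069) = 3 * 1.239069 = 3.717207, which rounds to 3.7172.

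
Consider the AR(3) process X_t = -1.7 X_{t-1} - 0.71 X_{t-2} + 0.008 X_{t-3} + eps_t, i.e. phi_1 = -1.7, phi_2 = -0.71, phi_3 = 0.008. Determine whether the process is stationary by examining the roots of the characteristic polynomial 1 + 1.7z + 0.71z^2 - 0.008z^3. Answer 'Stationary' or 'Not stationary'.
\text{Stationary}

The AR(p) characteristic polynomial is P(z) = 1 + 1.7z + 0.71z^2 - 0.008z^3.
Stationarity requires all roots to lie outside the unit circle, i.e. |z| > 1 for every root.
Degree 3: look for a simple real root z0 first, then factor out (1 - z/z0) and solve the remaining quadratic.
Testing z0 = -1.25: P(-1.25) = 1 + (1.7)(-1.25) + (0.71)(-1.25)^2 + (-0.008)(-1.25)^3
  = 1 + (-2.125) + (1.109375) + (0.015625) = 0.  So z_0 = -1.25 is a root, |z_0| = 1.25.
Divide out the factor (1 + 0.8 z) = (1 - z/z0) (since 1/z0 = -0.8):
  P(z) = (1 + 0.8 z)(1 + (0.9) z + (-0.01) z^2)
  [check: z-coef 0.9 - (-0.8) = 1.7; z^2-coef -0.01 - (-0.8)(0.9) = 0.71; z^3-coef -(-0.8)(-0.01) = -0.008.]
Remaining roots from the quadratic factor 1 + (0.9) z + (-0.01) z^2:
  Set 1 + (0.9) z + (-0.01) z^2 = 0, i.e. a z^2 + b z + c = 0 with a = -0.01, b = 0.9, c = 1.
  Discriminant D = b^2 - 4ac = (0.9)^2 - 4*(-0.01)*1 = 0.81 - (-0.04) = 0.85.
  D >= 0, so the roots are real: z = (-b +/- sqrt(D)) / (2a) = (-0.9 +/- 0.921954) / (-0.02).
    z_1 = (-0.9 + 0.921954) / (-0.02) = -1.0977,   |z_1| = 1.0977.
    z_2 = (-0.9 - 0.921954) / (-0.02) = 91.0977,   |z_2| = 91.0977.
Moduli of all roots: 1.2500, 1.0977, 91.0977.
All moduli strictly greater than 1? Yes.
Verdict: Stationary.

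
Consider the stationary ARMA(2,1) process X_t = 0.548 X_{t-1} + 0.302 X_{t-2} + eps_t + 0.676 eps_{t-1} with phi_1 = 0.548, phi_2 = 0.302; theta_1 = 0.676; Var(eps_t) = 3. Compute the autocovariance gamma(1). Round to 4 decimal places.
\gamma(1) = 19.9197

Multiply the model equation by X_{t-k} and take expectations. With theta_0 = psi_0 = 1 and psi_j the MA(infinity) weights, this gives
  gamma(k) - sum_i phi_i gamma(k-i) = c_k,
  c_k = sigma^2 * sum_{j=k..q} theta_j psi_{j-k}   (c_k = 0 for k > q),
using gamma(-m) = gamma(m).
psi-weights needed (psi_j = theta_j + sum_i phi_i psi_{j-i}):
  psi_1 = theta_1 + phi_1 = 0.676 + (0.548) = 1.224
Right-hand sides:
  c_0 = sigma^2 (1 + theta_1 psi_1) = 3 * (1 + (0.676)(1.224)) = 3 * 1.827424 = 5.482272
  c_1 = sigma^2 theta_1 = 3 * (0.676) = 2.028
  c_2 = 0
Equations for k = 0, 1, 2 (AR order 2, c_2 = 0):
  (E0) gamma(0) = phi_1 gamma(1) + phi_2 gamma(2) + c_0
  (E1) gamma(1) = phi_1 gamma(0) + phi_2 gamma(1) + c_1
  (E2) gamma(2) = phi_1 gamma(1) + phi_2 gamma(0)
From (E1): gamma(1) = A gamma(0) + B with
  A = phi_1 / (1 - phi_2) = 0.548 / 0.698 = 0.7851,   B = c_1 / (1 - phi_2) = 2.028 / 0.698 = 2.905444.
Insert (E2) into (E0): gamma(0) (1 - phi_2^2) = phi_1 (1 + phi_2) gamma(1) + c_0.
  phi_1 (1 + phi_2) = (0.548)(1.302) = 0.713496,   1 - phi_2^2 = 0.908796.
Replace gamma(1) by A gamma(0) + B and collect gamma(0):
  gamma(0) [0.908796 - (0.713496)(0.7851)] = (0.713496)(2.905444) + 5.482272
  gamma(0) * 0.34863 = 7.555295
  gamma(0) = 7.555295 / 0.34863 = 21.671379.
  gamma(1) = A gamma(0) + B = (0.7851)(21.671379) + (2.905444) = 19.91965.
Therefore gamma(1) = 19.9197 (to 4 decimal places).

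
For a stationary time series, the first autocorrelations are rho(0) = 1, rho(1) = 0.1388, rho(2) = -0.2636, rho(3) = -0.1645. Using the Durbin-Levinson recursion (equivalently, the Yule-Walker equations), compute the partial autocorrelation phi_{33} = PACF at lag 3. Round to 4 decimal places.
\phi_{33} = -0.0860

The PACF at lag k is phi_{kk}, the last component of the solution
to the Yule-Walker system G_k phi = r_k where
  (G_k)_{ij} = rho(|i - j|), (r_k)_i = rho(i), i,j = 1..k.
Equivalently, Durbin-Levinson gives phi_{kk} iteratively:
  phi_{11} = rho(1)
  phi_{kk} = [rho(k) - sum_{j=1..k-1} phi_{k-1,j} rho(k-j)]
            / [1 - sum_{j=1..k-1} phi_{k-1,j} rho(j)],
  phi_{k,j} = phi_{k-1,j} - phi_{kk} phi_{k-1,k-j},  j = 1..k-1.
Step k = 1:
  phi_11 = rho(1) = 0.1388.
Step k = 2:
  phi_22 = [rho(2) - phi_11 rho(1)] / [1 - phi_11 rho(1)] = [-0.2636 - (0.1388)(0.1388)] / [1 - (0.1388)(0.1388)]
         = -0.28286544 / 0.98073456 = -0.288422.
  Update: phi_21 = phi_11 - phi_22 phi_11 = 0.1388 - (-0.288422)(0.1388) = 0.178833.
Step k = 3:
  phi_33 = [rho(3) - phi_21 rho(2) - phi_22 rho(1)] / [1 - phi_21 rho(1) - phi_22 rho(2)]
    numerator   = -0.1645 - (0.178833)(-0.2636) - (-0.288422)(0.1388) = -0.07732665
    denominator = 1 - (0.178833)(0.1388) - (-0.288422)(-0.2636) = 0.89914994
  phi_33 = -0.07732665 / 0.89914994 = -0.086.
Therefore phi_{33} = -0.0860.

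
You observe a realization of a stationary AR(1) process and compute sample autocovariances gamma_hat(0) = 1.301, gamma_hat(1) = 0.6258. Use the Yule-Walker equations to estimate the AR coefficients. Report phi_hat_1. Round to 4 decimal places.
\hat\phi_{1} = 0.4810

The Yule-Walker equations for an AR(p) process read, in matrix form,
  Gamma_p phi = r_p,   with   (Gamma_p)_{ij} = gamma(|i - j|),
                       (r_p)_i = gamma(i),   i,j = 1..p.
Substitute the sample gammas (Toeplitz matrix and right-hand side of size 1):
  Gamma_p = [[1.301]]
  r_p     = [0.6258]
With p = 1 this is the single equation gamma(0) phi_1 = gamma(1):
  phi_hat_1 = gamma(1) / gamma(0) = 0.6258 / 1.301 = 0.4810.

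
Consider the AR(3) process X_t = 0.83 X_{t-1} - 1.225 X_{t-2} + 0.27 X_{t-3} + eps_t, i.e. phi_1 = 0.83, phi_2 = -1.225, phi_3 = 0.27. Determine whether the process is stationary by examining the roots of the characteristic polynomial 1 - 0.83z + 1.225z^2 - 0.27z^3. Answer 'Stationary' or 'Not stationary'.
\text{Not stationary}

The AR(p) characteristic polynomial is P(z) = 1 - 0.83z + 1.225z^2 - 0.27z^3.
Stationarity requires all roots to lie outside the unit circle, i.e. |z| > 1 for every root.
Degree 3: look for a simple real root z0 first, then factor out (1 - z/z0) and solve the remaining quadratic.
Testing z0 = 4: P(4) = 1 + (-0.83)(4) + (1.225)(4)^2 + (-0.27)(4)^3
  = 1 + (-3.32) + (19.6) + (-17.28) = 0.  So z_0 = 4 is a root, |z_0| = 4.
Divide out the factor (1 - 0.25 z) = (1 - z/z0) (since 1/z0 = 0.25):
  P(z) = (1 - 0.25 z)(1 + (-0.58) z + (1.08) z^2)
  [check: z-coef -0.58 - (0.25) = -0.83; z^2-coef 1.08 - (0.25)(-0.58) = 1.225; z^3-coef -(0.25)(1.08) = -0.27.]
Remaining roots from the quadratic factor 1 + (-0.58) z + (1.08) z^2:
  Set 1 + (-0.58) z + (1.08) z^2 = 0, i.e. a z^2 + b z + c = 0 with a = 1.08, b = -0.58, c = 1.
  Discriminant D = b^2 - 4ac = (-0.58)^2 - 4*(1.08)*1 = 0.3364 - (4.32) = -3.9836.
  D < 0, so the roots are the complex-conjugate pair z = (-b +/- i sqrt(-D)) / (2a) = 0.2685 +/- 0.924i.
  For a conjugate pair |z|^2 = z * conj(z) = (product of roots) = c/a = 1/(1.08) = 0.925926, so |z| = sqrt(0.925926) = 0.9623 for both roots.
Moduli of all roots: 4.0000, 0.9623, 0.9623.
All moduli strictly greater than 1? No.
Verdict: Not stationary.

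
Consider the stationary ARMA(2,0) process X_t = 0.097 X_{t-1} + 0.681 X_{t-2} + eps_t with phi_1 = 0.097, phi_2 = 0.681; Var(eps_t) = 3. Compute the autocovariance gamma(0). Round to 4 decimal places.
\gamma(0) = 6.1645

Multiply the model equation by X_{t-k} and take expectations. With theta_0 = psi_0 = 1 and psi_j the MA(infinity) weights, this gives
  gamma(k) - sum_i phi_i gamma(k-i) = c_k,
  c_k = sigma^2 * sum_{j=k..q} theta_j psi_{j-k}   (c_k = 0 for k > q),
using gamma(-m) = gamma(m).
Pure AR (q = 0): c_0 = sigma^2 = 3, c_k = 0 for k >= 1.
Equations for k = 0, 1, 2 (AR order 2, c_2 = 0):
  (E0) gamma(0) = phi_1 gamma(1) + phi_2 gamma(2) + c_0
  (E1) gamma(1) = phi_1 gamma(0) + phi_2 gamma(1) + c_1
  (E2) gamma(2) = phi_1 gamma(1) + phi_2 gamma(0)
From (E1): gamma(1) = A gamma(0) + B with
  A = phi_1 / (1 - phi_2) = 0.097 / 0.319 = 0.304075,   B = c_1 / (1 - phi_2) = 0 / 0.319 = 0.
Insert (E2) into (E0): gamma(0) (1 - phi_2^2) = phi_1 (1 + phi_2) gamma(1) + c_0.
  phi_1 (1 + phi_2) = (0.097)(1.681) = 0.163057,   1 - phi_2^2 = 0.536239.
Replace gamma(1) by A gamma(0) + B and collect gamma(0):
  gamma(0) [0.536239 - (0.163057)(0.304075)] = c_0 = 3
  gamma(0) * 0.486657 = 3
  gamma(0) = 3 / 0.486657 = 6.164501.
Therefore gamma(0) = 6.1645 (to 4 decimal places).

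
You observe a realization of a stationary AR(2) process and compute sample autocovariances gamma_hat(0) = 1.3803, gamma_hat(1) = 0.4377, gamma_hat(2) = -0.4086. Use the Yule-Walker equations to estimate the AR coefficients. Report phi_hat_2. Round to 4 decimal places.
\hat\phi_{2} = -0.4409

The Yule-Walker equations for an AR(p) process read, in matrix form,
  Gamma_p phi = r_p,   with   (Gamma_p)_{ij} = gamma(|i - j|),
                       (r_p)_i = gamma(i),   i,j = 1..p.
Substitute the sample gammas (Toeplitz matrix and right-hand side of size 2):
  Gamma_p = [[1.3803, 0.4377], [0.4377, 1.3803]]
  r_p     = [0.4377, -0.4086]
Written out:
  1.3803 phi_1 + 0.4377 phi_2 = 0.4377
  0.4377 phi_1 + 1.3803 phi_2 = -0.4086
Solve by Cramer's rule:
  det = gamma(0)^2 - gamma(1)^2 = (1.3803)^2 - (0.4377)^2 = 1.90522809 - 0.19158129 = 1.7136468
  phi_hat_1 = [gamma(1) gamma(0) - gamma(1) gamma(2)] / det = [(0.4377)(1.3803) - (0.4377)(-0.4086)] / 1.7136468 = 0.78300153 / 1.7136468 = 0.4569
  phi_hat_2 = [gamma(0) gamma(2) - gamma(1)^2] / det = [(1.3803)(-0.4086) - (0.4377)^2] / 1.7136468 = -0.75557187 / 1.7136468 = -0.4409
So phi_hat = [0.4569, -0.4409].
Therefore phi_hat_2 = -0.4409.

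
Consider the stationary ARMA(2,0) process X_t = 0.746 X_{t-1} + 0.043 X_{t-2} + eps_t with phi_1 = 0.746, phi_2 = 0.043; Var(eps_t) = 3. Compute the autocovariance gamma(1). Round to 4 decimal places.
\gamma(1) = 5.9714

Multiply the model equation by X_{t-k} and take expectations. With theta_0 = psi_0 = 1 and psi_j the MA(infinity) weights, this gives
  gamma(k) - sum_i phi_i gamma(k-i) = c_k,
  c_k = sigma^2 * sum_{j=k..q} theta_j psi_{j-k}   (c_k = 0 for k > q),
using gamma(-m) = gamma(m).
Pure AR (q = 0): c_0 = sigma^2 = 3, c_k = 0 for k >= 1.
Equations for k = 0, 1, 2 (AR order 2, c_2 = 0):
  (E0) gamma(0) = phi_1 gamma(1) + phi_2 gamma(2) + c_0
  (E1) gamma(1) = phi_1 gamma(0) + phi_2 gamma(1) + c_1
  (E2) gamma(2) = phi_1 gamma(1) + phi_2 gamma(0)
From (E1): gamma(1) = A gamma(0) + B with
  A = phi_1 / (1 - phi_2) = 0.746 / 0.957 = 0.779519,   B = c_1 / (1 - phi_2) = 0 / 0.957 = 0.
Insert (E2) into (E0): gamma(0) (1 - phi_2^2) = phi_1 (1 + phi_2) gamma(1) + c_0.
  phi_1 (1 + phi_2) = (0.746)(1.043) = 0.778078,   1 - phi_2^2 = 0.998151.
Replace gamma(1) by A gamma(0) + B and collect gamma(0):
  gamma(0) [0.998151 - (0.778078)(0.779519)] = c_0 = 3
  gamma(0) * 0.391624 = 3
  gamma(0) = 3 / 0.391624 = 7.660406.
  gamma(1) = A gamma(0) = (0.779519)(7.660406) = 5.971434.
Therefore gamma(1) = 5.9714 (to 4 decimal places).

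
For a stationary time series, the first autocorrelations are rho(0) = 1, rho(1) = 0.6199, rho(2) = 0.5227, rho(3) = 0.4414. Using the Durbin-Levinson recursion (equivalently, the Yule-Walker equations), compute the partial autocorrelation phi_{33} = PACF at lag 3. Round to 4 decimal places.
\phi_{33} = 0.0870

The PACF at lag k is phi_{kk}, the last component of the solution
to the Yule-Walker system G_k phi = r_k where
  (G_k)_{ij} = rho(|i - j|), (r_k)_i = rho(i), i,j = 1..k.
Equivalently, Durbin-Levinson gives phi_{kk} iteratively:
  phi_{11} = rho(1)
  phi_{kk} = [rho(k) - sum_{j=1..k-1} phi_{k-1,j} rho(k-j)]
            / [1 - sum_{j=1..k-1} phi_{k-1,j} rho(j)],
  phi_{k,j} = phi_{k-1,j} - phi_{kk} phi_{k-1,k-j},  j = 1..k-1.
Step k = 1:
  phi_11 = rho(1) = 0.6199.
Step k = 2:
  phi_22 = [rho(2) - phi_11 rho(1)] / [1 - phi_11 rho(1)] = [0.5227 - (0.6199)(0.6199)] / [1 - (0.6199)(0.6199)]
         = 0.13842399 / 0.61572399 = 0.224815.
  Update: phi_21 = phi_11 - phi_22 phi_11 = 0.6199 - (0.224815)(0.6199) = 0.480537.
Step k = 3:
  phi_33 = [rho(3) - phi_21 rho(2) - phi_22 rho(1)] / [1 - phi_21 rho(1) - phi_22 rho(2)]
    numerator   = 0.4414 - (0.480537)(0.5227) - (0.224815)(0.6199) = 0.0508604
    denominator = 1 - (0.480537)(0.6199) - (0.224815)(0.5227) = 0.5846042
  phi_33 = 0.0508604 / 0.5846042 = 0.087.
Therefore phi_{33} = 0.0870.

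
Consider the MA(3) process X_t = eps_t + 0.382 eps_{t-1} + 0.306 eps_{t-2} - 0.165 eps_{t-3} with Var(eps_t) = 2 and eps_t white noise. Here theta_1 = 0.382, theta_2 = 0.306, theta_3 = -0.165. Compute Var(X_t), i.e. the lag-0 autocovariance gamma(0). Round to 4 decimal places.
\gamma(0) = 2.5336

For an MA(q) process X_t = eps_t + sum_i theta_i eps_{t-i} with
Var(eps_t) = sigma^2, the variance is
  gamma(0) = sigma^2 * (1 + sum_i theta_i^2).
  sum_i theta_i^2 = (0.382)^2 + (0.306)^2 + (-0.165)^2 = 0.145924 + 0.093636 + 0.027225 = 0.266785.
  gamma(0) = 2 * (1 + 0.266785) = 2 * 1.266785 = 2.53357, which rounds to 2.5336.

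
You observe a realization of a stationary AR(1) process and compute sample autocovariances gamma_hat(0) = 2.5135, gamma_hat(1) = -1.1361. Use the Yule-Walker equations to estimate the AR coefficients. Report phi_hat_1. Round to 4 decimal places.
\hat\phi_{1} = -0.4520

The Yule-Walker equations for an AR(p) process read, in matrix form,
  Gamma_p phi = r_p,   with   (Gamma_p)_{ij} = gamma(|i - j|),
                       (r_p)_i = gamma(i),   i,j = 1..p.
Substitute the sample gammas (Toeplitz matrix and right-hand side of size 1):
  Gamma_p = [[2.5135]]
  r_p     = [-1.1361]
With p = 1 this is the single equation gamma(0) phi_1 = gamma(1):
  phi_hat_1 = gamma(1) / gamma(0) = -1.1361 / 2.5135 = -0.4520.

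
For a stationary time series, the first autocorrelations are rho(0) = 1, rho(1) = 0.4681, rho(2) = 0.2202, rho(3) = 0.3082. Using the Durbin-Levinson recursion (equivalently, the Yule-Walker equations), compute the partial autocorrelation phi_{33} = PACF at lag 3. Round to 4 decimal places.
\phi_{33} = 0.2620

The PACF at lag k is phi_{kk}, the last component of the solution
to the Yule-Walker system G_k phi = r_k where
  (G_k)_{ij} = rho(|i - j|), (r_k)_i = rho(i), i,j = 1..k.
Equivalently, Durbin-Levinson gives phi_{kk} iteratively:
  phi_{11} = rho(1)
  phi_{kk} = [rho(k) - sum_{j=1..k-1} phi_{k-1,j} rho(k-j)]
            / [1 - sum_{j=1..k-1} phi_{k-1,j} rho(j)],
  phi_{k,j} = phi_{k-1,j} - phi_{kk} phi_{k-1,k-j},  j = 1..k-1.
Step k = 1:
  phi_11 = rho(1) = 0.4681.
Step k = 2:
  phi_22 = [rho(2) - phi_11 rho(1)] / [1 - phi_11 rho(1)] = [0.2202 - (0.4681)(0.4681)] / [1 - (0.4681)(0.4681)]
         = 0.00108239 / 0.78088239 = 0.001386.
  Update: phi_21 = phi_11 - phi_22 phi_11 = 0.4681 - (0.001386)(0.4681) = 0.467451.
Step k = 3:
  phi_33 = [rho(3) - phi_21 rho(2) - phi_22 rho(1)] / [1 - phi_21 rho(1) - phi_22 rho(2)]
    numerator   = 0.3082 - (0.467451)(0.2202) - (0.001386)(0.4681) = 0.20461842
    denominator = 1 - (0.467451)(0.4681) - (0.001386)(0.2202) = 0.78088089
  phi_33 = 0.20461842 / 0.78088089 = 0.262.
Therefore phi_{33} = 0.2620.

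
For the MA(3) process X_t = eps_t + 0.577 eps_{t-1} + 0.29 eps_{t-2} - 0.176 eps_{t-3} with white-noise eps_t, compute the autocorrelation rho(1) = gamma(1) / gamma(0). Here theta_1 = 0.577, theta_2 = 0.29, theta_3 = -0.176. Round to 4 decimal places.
\rho(1) = 0.4788

For an MA(q) process with theta_0 = 1, the autocovariance is
  gamma(k) = sigma^2 * sum_{i=0..q-k} theta_i * theta_{i+k},
and rho(k) = gamma(k) / gamma(0). Sigma^2 cancels.
  numerator   = (1)*(0.577) + (0.577)*(0.29) + (0.29)*(-0.176) = 0.69329.
  denominator = (1)^2 + (0.577)^2 + (0.29)^2 + (-0.176)^2 = 1.448005.
  rho(1) = 0.69329 / 1.448005 = 0.4788.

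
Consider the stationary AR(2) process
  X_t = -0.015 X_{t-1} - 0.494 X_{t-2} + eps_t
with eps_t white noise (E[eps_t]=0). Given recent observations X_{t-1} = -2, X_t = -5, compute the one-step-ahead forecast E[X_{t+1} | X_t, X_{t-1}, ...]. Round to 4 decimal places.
E[X_{t+1} \mid \mathcal F_t] = 1.0630

For an AR(p) model X_t = c + sum_i phi_i X_{t-i} + eps_t, the
one-step-ahead conditional mean is
  E[X_{t+1} | X_t, ...] = c + sum_i phi_i X_{t+1-i}.
Substitute known values:
  E[X_{t+1} | ...] = (-0.015) * (-5) + (-0.494) * (-2)
                   = 1.0630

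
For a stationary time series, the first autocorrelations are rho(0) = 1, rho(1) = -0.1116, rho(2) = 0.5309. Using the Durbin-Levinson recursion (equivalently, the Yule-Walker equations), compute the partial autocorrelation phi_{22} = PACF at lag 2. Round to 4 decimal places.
\phi_{22} = 0.5250

The PACF at lag k is phi_{kk}, the last component of the solution
to the Yule-Walker system G_k phi = r_k where
  (G_k)_{ij} = rho(|i - j|), (r_k)_i = rho(i), i,j = 1..k.
Equivalently, Durbin-Levinson gives phi_{kk} iteratively:
  phi_{11} = rho(1)
  phi_{kk} = [rho(k) - sum_{j=1..k-1} phi_{k-1,j} rho(k-j)]
            / [1 - sum_{j=1..k-1} phi_{k-1,j} rho(j)],
  phi_{k,j} = phi_{k-1,j} - phi_{kk} phi_{k-1,k-j},  j = 1..k-1.
Step k = 1:
  phi_11 = rho(1) = -0.1116.
Step k = 2:
  phi_22 = [rho(2) - phi_11 rho(1)] / [1 - phi_11 rho(1)] = [0.5309 - (-0.1116)(-0.1116)] / [1 - (-0.1116)(-0.1116)]
         = 0.51844544 / 0.98754544 = 0.525.
Therefore phi_{22} = 0.5250.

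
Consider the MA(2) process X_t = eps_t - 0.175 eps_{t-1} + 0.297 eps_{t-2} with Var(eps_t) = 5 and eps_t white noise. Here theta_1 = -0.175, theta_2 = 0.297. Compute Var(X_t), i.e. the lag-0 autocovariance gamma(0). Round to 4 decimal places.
\gamma(0) = 5.5942

For an MA(q) process X_t = eps_t + sum_i theta_i eps_{t-i} with
Var(eps_t) = sigma^2, the variance is
  gamma(0) = sigma^2 * (1 + sum_i theta_i^2).
  sum_i theta_i^2 = (-0.175)^2 + (0.297)^2 = 0.030625 + 0.088209 = 0.118834.
  gamma(0) = 5 * (1 + 0.118834) = 5 * 1.118834 = 5.59417, which rounds to 5.5942.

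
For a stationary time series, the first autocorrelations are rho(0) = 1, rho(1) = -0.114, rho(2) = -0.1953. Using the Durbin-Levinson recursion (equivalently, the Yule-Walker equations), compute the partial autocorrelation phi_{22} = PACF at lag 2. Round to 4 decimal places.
\phi_{22} = -0.2110

The PACF at lag k is phi_{kk}, the last component of the solution
to the Yule-Walker system G_k phi = r_k where
  (G_k)_{ij} = rho(|i - j|), (r_k)_i = rho(i), i,j = 1..k.
Equivalently, Durbin-Levinson gives phi_{kk} iteratively:
  phi_{11} = rho(1)
  phi_{kk} = [rho(k) - sum_{j=1..k-1} phi_{k-1,j} rho(k-j)]
            / [1 - sum_{j=1..k-1} phi_{k-1,j} rho(j)],
  phi_{k,j} = phi_{k-1,j} - phi_{kk} phi_{k-1,k-j},  j = 1..k-1.
Step k = 1:
  phi_11 = rho(1) = -0.114.
Step k = 2:
  phi_22 = [rho(2) - phi_11 rho(1)] / [1 - phi_11 rho(1)] = [-0.1953 - (-0.114)(-0.114)] / [1 - (-0.114)(-0.114)]
         = -0.208296 / 0.987004 = -0.211.
Therefore phi_{22} = -0.2110.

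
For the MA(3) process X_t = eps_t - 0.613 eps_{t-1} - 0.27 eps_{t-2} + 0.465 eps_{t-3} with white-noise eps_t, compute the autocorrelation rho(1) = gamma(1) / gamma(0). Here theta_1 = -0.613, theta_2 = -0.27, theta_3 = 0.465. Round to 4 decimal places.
\rho(1) = -0.3442

For an MA(q) process with theta_0 = 1, the autocovariance is
  gamma(k) = sigma^2 * sum_{i=0..q-k} theta_i * theta_{i+k},
and rho(k) = gamma(k) / gamma(0). Sigma^2 cancels.
  numerator   = (1)*(-0.613) + (-0.613)*(-0.27) + (-0.27)*(0.465) = -0.57304.
  denominator = (1)^2 + (-0.613)^2 + (-0.27)^2 + (0.465)^2 = 1.664894.
  rho(1) = -0.57304 / 1.664894 = -0.3442.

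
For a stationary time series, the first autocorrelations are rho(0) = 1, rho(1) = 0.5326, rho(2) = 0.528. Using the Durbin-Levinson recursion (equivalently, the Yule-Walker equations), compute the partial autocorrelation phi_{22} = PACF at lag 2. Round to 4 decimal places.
\phi_{22} = 0.3411

The PACF at lag k is phi_{kk}, the last component of the solution
to the Yule-Walker system G_k phi = r_k where
  (G_k)_{ij} = rho(|i - j|), (r_k)_i = rho(i), i,j = 1..k.
Equivalently, Durbin-Levinson gives phi_{kk} iteratively:
  phi_{11} = rho(1)
  phi_{kk} = [rho(k) - sum_{j=1..k-1} phi_{k-1,j} rho(k-j)]
            / [1 - sum_{j=1..k-1} phi_{k-1,j} rho(j)],
  phi_{k,j} = phi_{k-1,j} - phi_{kk} phi_{k-1,k-j},  j = 1..k-1.
Step k = 1:
  phi_11 = rho(1) = 0.5326.
Step k = 2:
  phi_22 = [rho(2) - phi_11 rho(1)] / [1 - phi_11 rho(1)] = [0.528 - (0.5326)(0.5326)] / [1 - (0.5326)(0.5326)]
         = 0.24433724 / 0.71633724 = 0.3411.
Therefore phi_{22} = 0.3411.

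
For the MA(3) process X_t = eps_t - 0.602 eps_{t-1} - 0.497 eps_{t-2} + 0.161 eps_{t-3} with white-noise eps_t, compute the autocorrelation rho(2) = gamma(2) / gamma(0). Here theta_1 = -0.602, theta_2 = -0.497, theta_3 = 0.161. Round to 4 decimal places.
\rho(2) = -0.3632

For an MA(q) process with theta_0 = 1, the autocovariance is
  gamma(k) = sigma^2 * sum_{i=0..q-k} theta_i * theta_{i+k},
and rho(k) = gamma(k) / gamma(0). Sigma^2 cancels.
  numerator   = (1)*(-0.497) + (-0.602)*(0.161) = -0.593922.
  denominator = (1)^2 + (-0.602)^2 + (-0.497)^2 + (0.161)^2 = 1.635334.
  rho(2) = -0.593922 / 1.635334 = -0.3632.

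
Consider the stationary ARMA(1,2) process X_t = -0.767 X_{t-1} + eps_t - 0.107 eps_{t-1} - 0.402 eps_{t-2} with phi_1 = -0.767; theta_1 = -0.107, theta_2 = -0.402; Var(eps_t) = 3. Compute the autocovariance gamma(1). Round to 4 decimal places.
\gamma(1) = -3.7281

Multiply the model equation by X_{t-k} and take expectations. With theta_0 = psi_0 = 1 and psi_j the MA(infinity) weights, this gives
  gamma(k) - sum_i phi_i gamma(k-i) = c_k,
  c_k = sigma^2 * sum_{j=k..q} theta_j psi_{j-k}   (c_k = 0 for k > q),
using gamma(-m) = gamma(m).
psi-weights needed (psi_j = theta_j + sum_i phi_i psi_{j-i}):
  psi_1 = theta_1 + phi_1 = -0.107 + (-0.767) = -0.874
  psi_2 = theta_2 + phi_1 psi_1 = -0.402 + (-0.767)(-0.874) = 0.268358
Right-hand sides:
  c_0 = sigma^2 (1 + theta_1 psi_1 + theta_2 psi_2) = 3 * (1 + (-0.107)(-0.874) + (-0.402)(0.268358)) = 3 * 0.985638 = 2.956914
  c_1 = sigma^2 (theta_1 + theta_2 psi_1) = 3 * (-0.107 + (-0.402)(-0.874)) = 0.733044
  c_2 = sigma^2 theta_2 = 3 * (-0.402) = -1.206
Equations for k = 0 and k = 1 (AR order 1):
  gamma(0) = phi_1 gamma(1) + c_0
  gamma(1) = phi_1 gamma(0) + c_1
Substituting the second into the first: gamma(0) (1 - phi_1^2) = c_0 + phi_1 c_1, so
  gamma(0) = (c_0 + phi_1 c_1) / (1 - phi_1^2) = (2.956914 + (-0.767)(0.733044)) / (1 - (-0.767)^2) = 2.39467 / 0.411711 = 5.816385.
  gamma(1) = phi_1 gamma(0) + c_1 = (-0.767)(5.816385) + (0.733044) = -3.728123.
Therefore gamma(1) = -3.7281 (to 4 decimal places).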